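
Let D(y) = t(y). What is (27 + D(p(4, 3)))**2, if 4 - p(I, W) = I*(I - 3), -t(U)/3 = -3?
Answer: 1296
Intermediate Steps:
t(U) = 9 (t(U) = -3*(-3) = 9)
p(I, W) = 4 - I*(-3 + I) (p(I, W) = 4 - I*(I - 3) = 4 - I*(-3 + I))
D(y) = 9
(27 + D(p(4, 3)))**2 = (27 + 9)**2 = 36**2 = 1296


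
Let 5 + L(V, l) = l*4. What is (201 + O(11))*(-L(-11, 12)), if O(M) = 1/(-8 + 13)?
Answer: -43258/5 ≈ -8651.6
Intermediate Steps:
O(M) = 1/5
L(V, l) = -5 + 4*l (L(V, l) = -5 + l*4 = -5 + 4*l)
(201 + O(11))*(-L(-11, 12)) = (201 + 1/5)*(-(-5 + 4*12)) = 1006*(-(-5 + 48))/5 = 1006*(-1*43)/5 = (1006/5)*(-43) = -43258/5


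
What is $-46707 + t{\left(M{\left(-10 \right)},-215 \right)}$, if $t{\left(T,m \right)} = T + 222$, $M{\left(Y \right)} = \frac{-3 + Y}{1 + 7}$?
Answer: $- \frac{371893}{8} \approx -46487.0$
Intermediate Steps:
$M{\left(Y \right)} = - \frac{3}{8} + \frac{Y}{8}$ ($M{\left(Y \right)} = \frac{-3 + Y}{8} = \left(-3 + Y\right) \frac{1}{8} = - \frac{3}{8} + \frac{Y}{8}$)
$t{\left(T,m \right)} = 222 + T$
$-46707 + t{\left(M{\left(-10 \right)},-215 \right)} = -46707 + \left(222 + \left(- \frac{3}{8} + \frac{1}{8} \left(-10\right)\right)\right) = -46707 + \left(222 - \frac{13}{8}\right) = -46707 + \frac{1763}{8} = - \frac{371893}{8}$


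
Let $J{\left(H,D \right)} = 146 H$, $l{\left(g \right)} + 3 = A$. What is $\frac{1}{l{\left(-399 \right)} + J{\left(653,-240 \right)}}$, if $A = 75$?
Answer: $\frac{1}{95410} \approx 1.0481 \cdot 10^{-5}$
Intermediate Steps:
$l{\left(g \right)} = 72$ ($l{\left(g \right)} = -3 + 75 = 72$)
$\frac{1}{l{\left(-399 \right)} + J{\left(653,-240 \right)}} = \frac{1}{72 + 146 \cdot 653} = \frac{1}{72 + 95338} = \frac{1}{95410}$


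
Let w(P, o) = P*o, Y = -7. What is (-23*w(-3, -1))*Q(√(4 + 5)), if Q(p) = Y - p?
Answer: 690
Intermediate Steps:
Q(p) = -7 - p
(-23*w(-3, -1))*Q(√(4 + 5)) = (-(-69)*(-1))*(-7 - √(4 + 5)) = (-23*3)*(-7 - √9) = -69*(-7 - 1*3) = -69*(-7 - 3) = -69*(-10) = 690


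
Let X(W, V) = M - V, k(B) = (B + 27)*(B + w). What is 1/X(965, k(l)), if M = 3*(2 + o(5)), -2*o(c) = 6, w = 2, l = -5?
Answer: 1/63 ≈ 0.015873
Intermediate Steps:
o(c) = -3 (o(c) = -½*6 = -3)
k(B) = (2 + B)*(27 + B) (k(B) = (B + 27)*(B + 2) = (27 + B)*(2 + B) = (2 + B)*(27 + B))
M = -3 (M = 3*(2 - 3) = 3*(-1) = -3)
X(W, V) = -3 - V
1/X(965, k(l)) = 1/(-3 - (54 + (-5)² + 29*(-5))) = 1/(-3 - (54 + 25 - 145)) = 1/(-3 - 1*(-66)) = 1/(-3 + 66) = 1/63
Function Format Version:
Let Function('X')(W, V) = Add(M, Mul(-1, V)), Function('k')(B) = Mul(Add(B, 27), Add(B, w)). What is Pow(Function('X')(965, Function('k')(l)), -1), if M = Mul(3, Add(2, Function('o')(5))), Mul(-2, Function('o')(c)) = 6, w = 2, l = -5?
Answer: Rational(1, 63) ≈ 0.015873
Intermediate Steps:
Function('o')(c) = -3 (Function('o')(c) = Mul(Rational(-1, 2), 6) = -3)
Function('k')(B) = Mul(Add(2, B), Add(27, B)) (Function('k')(B) = Mul(Add(B, 27), Add(B, 2)) = Mul(Add(27, B), Add(2, B)) = Mul(Add(2, B), Add(27, B)))
M = -3 (M = Mul(3, Add(2, -3)) = Mul(3, -1) = -3)
Function('X')(W, V) = Add(-3, Mul(-1, V))
Pow(Function('X')(965, Function('k')(l)), -1) = Pow(Add(-3, Mul(-1, Add(54, Pow(-5, 2), Mul(29, -5)))), -1) = Pow(Add(-3, Mul(-1, Add(54, 25, -145))), -1) = Pow(Add(-3, Mul(-1, -66)), -1) = Pow(Add(-3, 66), -1) = Pow(63, -1) = Rational(1, 63)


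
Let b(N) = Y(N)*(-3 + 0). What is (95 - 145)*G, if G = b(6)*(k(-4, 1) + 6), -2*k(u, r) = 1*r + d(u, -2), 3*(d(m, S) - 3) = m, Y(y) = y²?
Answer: 25200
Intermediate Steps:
d(m, S) = 3 + m/3
k(u, r) = -3/2 - r/2 - u/6 (k(u, r) = -(1*r + (3 + u/3))/2 = -(r + (3 + u/3))/2 = -(3 + r + u/3)/2 = -3/2 - r/2 - u/6)
b(N) = -3*N² (b(N) = N²*(-3 + 0) = N²*(-3) = -3*N²)
G = -504 (G = (-3*6²)*((-3/2 - ½*1 - ⅙*(-4)) + 6) = (-3*36)*((-3/2 - ½ + ⅔) + 6) = -108*(-4/3 + 6) = -108*14/3 = -504)
(95 - 145)*G = (95 - 145)*(-504) = -50*(-504) = 25200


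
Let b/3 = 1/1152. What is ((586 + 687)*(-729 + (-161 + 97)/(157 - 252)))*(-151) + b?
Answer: 268802053253/1920 ≈ 1.4000e+8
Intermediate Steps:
b = 1/384 (b = 3/1152 = 3*(1/1152) = 1/384 ≈ 0.0026042)
((586 + 687)*(-729 + (-161 + 97)/(157 - 252)))*(-151) + b = ((586 + 687)*(-729 + (-161 + 97)/(157 - 252)))*(-151) + 1/384 = (1273*(-729 - 64/(-95)))*(-151) + 1/384 = (1273*(-729 - 64*(-1/95)))*(-151) + 1/384 = (1273*(-729 + 64/95))*(-151) + 1/384 = (1273*(-69191/95))*(-151) + 1/384 = -4635797/5*(-151) + 1/384 = 700005347/5 + 1/384 = 268802053253/1920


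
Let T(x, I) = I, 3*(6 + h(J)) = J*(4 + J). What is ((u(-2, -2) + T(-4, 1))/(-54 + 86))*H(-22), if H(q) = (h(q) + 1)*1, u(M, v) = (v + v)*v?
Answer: 1143/32 ≈ 35.719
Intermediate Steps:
h(J) = -6 + J*(4 + J)/3 (h(J) = -6 + (J*(4 + J))/3 = -6 + J*(4 + J)/3)
u(M, v) = 2*v² (u(M, v) = (2*v)*v = 2*v²)
H(q) = -5 + q²/3 + 4*q/3 (H(q) = ((-6 + q²/3 + 4*q/3) + 1)*1 = (-5 + q²/3 + 4*q/3)*1 = -5 + q²/3 + 4*q/3)
((u(-2, -2) + T(-4, 1))/(-54 + 86))*H(-22) = ((2*(-2)² + 1)/(-54 + 86))*(-5 + (⅓)*(-22)² + (4/3)*(-22)) = ((2*4 + 1)/32)*(-5 + (⅓)*484 - 88/3) = ((8 + 1)*(1/32))*(-5 + 484/3 - 88/3) = (9*(1/32))*127 = (9/32)*127 = 1143/32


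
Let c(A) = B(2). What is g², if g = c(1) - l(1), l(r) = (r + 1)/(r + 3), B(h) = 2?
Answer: 9/4 ≈ 2.2500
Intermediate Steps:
c(A) = 2
l(r) = (1 + r)/(3 + r)
g = 3/2 (g = 2 - (1 + 1)/(3 + 1) = 2 - 2/4 = 2 - 1*½ = 2 - ½ = 3/2 ≈ 1.5000)
g² = (3/2)² = 9/4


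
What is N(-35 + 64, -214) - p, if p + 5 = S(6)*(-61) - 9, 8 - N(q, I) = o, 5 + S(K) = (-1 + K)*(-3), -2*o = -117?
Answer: -2513/2 ≈ -1256.5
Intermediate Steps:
o = 117/2 (o = -½*(-117) = 117/2 ≈ 58.500)
S(K) = -2 - 3*K (S(K) = -5 + (-1 + K)*(-3) = -5 + (3 - 3*K) = -2 - 3*K)
N(q, I) = -101/2 (N(q, I) = 8 - 1*117/2 = 8 - 117/2 = -101/2)
p = 1206 (p = -5 + ((-2 - 3*6)*(-61) - 9) = -5 + ((-2 - 18)*(-61) - 9) = -5 + (-20*(-61) - 9) = -5 + (1220 - 9) = -5 + 1211 = 1206)
N(-35 + 64, -214) - p = -101/2 - 1*1206 = -101/2 - 1206 = -2513/2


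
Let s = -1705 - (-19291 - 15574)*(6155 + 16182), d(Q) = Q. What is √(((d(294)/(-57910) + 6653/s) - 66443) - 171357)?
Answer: I*√48366661940303868110286493206/450990223980 ≈ 487.65*I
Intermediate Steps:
s = 778777800 (s = -1705 - (-34865)*22337 = -1705 - 1*(-778779505) = -1705 + 778779505 = 778777800)
√(((d(294)/(-57910) + 6653/s) - 66443) - 171357) = √(((294/(-57910) + 6653/778777800) - 66443) - 171357) = √(((294*(-1/57910) + 6653*(1/778777800)) - 66443) - 171357) = √(((-147/28955 + 6653/778777800) - 66443) - 171357) = √((-22857539797/4509902239800 - 66443) - 171357) = √(-299651457376571197/4509902239800 - 171357) = √(-1072454775481979797/4509902239800) = I*√48366661940303868110286493206/450990223980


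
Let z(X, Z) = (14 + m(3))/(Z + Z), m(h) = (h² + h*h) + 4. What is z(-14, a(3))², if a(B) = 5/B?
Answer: 2916/25 ≈ 116.64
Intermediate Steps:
m(h) = 4 + 2*h² (m(h) = (h² + h²) + 4 = 2*h² + 4 = 4 + 2*h²)
z(X, Z) = 18/Z (z(X, Z) = (14 + (4 + 2*3²))/(Z + Z) = (14 + (4 + 2*9))/((2*Z)) = (14 + (4 + 18))*(1/(2*Z)) = (14 + 22)*(1/(2*Z)) = 36*(1/(2*Z)) = 18/Z)
z(-14, a(3))² = (18/((5/3)))² = (18/((5*(⅓))))² = (18/(5/3))² = (18*(⅗))² = (54/5)² = 2916/25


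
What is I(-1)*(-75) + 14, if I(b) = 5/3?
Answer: -111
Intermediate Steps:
I(b) = 5/3 (I(b) = 5*(⅓) = 5/3)
I(-1)*(-75) + 14 = (5/3)*(-75) + 14 = -125 + 14 = -111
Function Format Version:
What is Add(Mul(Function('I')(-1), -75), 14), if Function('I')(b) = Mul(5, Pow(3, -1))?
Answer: -111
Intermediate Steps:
Function('I')(b) = Rational(5, 3) (Function('I')(b) = Mul(5, Rational(1, 3)) = Rational(5, 3))
Add(Mul(Function('I')(-1), -75), 14) = Add(Mul(Rational(5, 3), -75), 14) = Add(-125, 14) = -111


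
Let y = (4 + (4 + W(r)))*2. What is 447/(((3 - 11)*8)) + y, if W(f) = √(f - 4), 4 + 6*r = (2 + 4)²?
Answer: 577/64 + 4*√3/3 ≈ 11.325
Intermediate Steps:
r = 16/3 (r = -⅔ + (2 + 4)²/6 = -⅔ + (⅙)*6² = -⅔ + (⅙)*36 = -⅔ + 6 = 16/3 ≈ 5.3333)
W(f) = √(-4 + f)
y = 16 + 4*√3/3 (y = (4 + (4 + √(-4 + 16/3)))*2 = (4 + (4 + √(4/3)))*2 = (4 + (4 + 2*√3/3))*2 = (8 + 2*√3/3)*2 = 16 + 4*√3/3 ≈ 18.309)
447/(((3 - 11)*8)) + y = 447/(((3 - 11)*8)) + (16 + 4*√3/3) = 447/((-8*8)) + (16 + 4*√3/3) = 447/(-64) + (16 + 4*√3/3) = 447*(-1/64) + (16 + 4*√3/3) = -447/64 + (16 + 4*√3/3) = 577/64 + 4*√3/3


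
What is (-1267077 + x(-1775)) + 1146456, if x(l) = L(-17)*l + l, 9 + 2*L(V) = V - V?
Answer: -228817/2 ≈ -1.1441e+5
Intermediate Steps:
L(V) = -9/2 (L(V) = -9/2 + (V - V)/2 = -9/2 + (½)*0 = -9/2 + 0 = -9/2)
x(l) = -7*l/2 (x(l) = -9*l/2 + l = -7*l/2)
(-1267077 + x(-1775)) + 1146456 = (-1267077 - 7/2*(-1775)) + 1146456 = (-1267077 + 12425/2) + 1146456 = -2521729/2 + 1146456 = -228817/2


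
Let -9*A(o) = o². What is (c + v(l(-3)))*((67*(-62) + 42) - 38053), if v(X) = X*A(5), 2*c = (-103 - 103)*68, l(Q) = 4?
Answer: 295792160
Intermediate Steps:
A(o) = -o²/9
c = -7004 (c = ((-103 - 103)*68)/2 = (-206*68)/2 = (½)*(-14008) = -7004)
v(X) = -25*X/9 (v(X) = X*(-⅑*5²) = X*(-⅑*25) = X*(-25/9) = -25*X/9)
(c + v(l(-3)))*((67*(-62) + 42) - 38053) = (-7004 - 25/9*4)*((67*(-62) + 42) - 38053) = (-7004 - 100/9)*((-4154 + 42) - 38053) = -63136*(-4112 - 38053)/9 = -63136/9*(-42165) = 295792160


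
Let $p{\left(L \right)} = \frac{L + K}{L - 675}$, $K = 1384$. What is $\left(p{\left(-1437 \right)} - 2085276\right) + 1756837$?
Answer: $- \frac{693663115}{2112} \approx -3.2844 \cdot 10^{5}$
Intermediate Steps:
$p{\left(L \right)} = \frac{1384 + L}{-675 + L}$ ($p{\left(L \right)} = \frac{L + 1384}{L - 675} = \frac{1384 + L}{-675 + L}$)
$\left(p{\left(-1437 \right)} - 2085276\right) + 1756837 = \left(\frac{1384 - 1437}{-675 - 1437} - 2085276\right) + 1756837 = \left(\frac{1}{-2112} \left(-53\right) - 2085276\right) + 1756837 = \left(\left(- \frac{1}{2112}\right) \left(-53\right) - 2085276\right) + 1756837 = \left(\frac{53}{2112} - 2085276\right) + 1756837 = - \frac{4404102859}{2112} + 1756837 = - \frac{693663115}{2112}$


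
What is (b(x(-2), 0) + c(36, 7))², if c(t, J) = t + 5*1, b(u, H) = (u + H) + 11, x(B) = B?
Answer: 2500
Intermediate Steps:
b(u, H) = 11 + H + u (b(u, H) = (H + u) + 11 = 11 + H + u)
c(t, J) = 5 + t (c(t, J) = t + 5 = 5 + t)
(b(x(-2), 0) + c(36, 7))² = ((11 + 0 - 2) + (5 + 36))² = (9 + 41)² = 50² = 2500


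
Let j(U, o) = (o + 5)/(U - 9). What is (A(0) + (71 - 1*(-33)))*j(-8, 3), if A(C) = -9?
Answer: -760/17 ≈ -44.706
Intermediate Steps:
j(U, o) = (5 + o)/(-9 + U)
(A(0) + (71 - 1*(-33)))*j(-8, 3) = (-9 + (71 - 1*(-33)))*((5 + 3)/(-9 - 8)) = (-9 + (71 + 33))*(8/(-17)) = (-9 + 104)*(-1/17*8) = 95*(-8/17) = -760/17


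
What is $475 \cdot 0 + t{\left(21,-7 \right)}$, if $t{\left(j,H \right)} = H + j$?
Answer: $14$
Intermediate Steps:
$475 \cdot 0 + t{\left(21,-7 \right)} = 475 \cdot 0 + \left(-7 + 21\right) = 0 + 14 = 14$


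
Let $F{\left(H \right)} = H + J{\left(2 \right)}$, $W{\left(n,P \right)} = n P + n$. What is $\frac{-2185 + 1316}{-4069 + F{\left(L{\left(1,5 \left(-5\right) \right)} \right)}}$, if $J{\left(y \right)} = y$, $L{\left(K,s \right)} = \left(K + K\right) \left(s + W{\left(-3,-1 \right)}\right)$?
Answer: $\frac{869}{4117} \approx 0.21108$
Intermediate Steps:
$W{\left(n,P \right)} = n + P n$ ($W{\left(n,P \right)} = P n + n = n + P n$)
$L{\left(K,s \right)} = 2 K s$ ($L{\left(K,s \right)} = \left(K + K\right) \left(s - 3 \left(1 - 1\right)\right) = 2 K \left(s - 0\right) = 2 K \left(s + 0\right) = 2 K s$)
$F{\left(H \right)} = 2 + H$ ($F{\left(H \right)} = H + 2 = 2 + H$)
$\frac{-2185 + 1316}{-4069 + F{\left(L{\left(1,5 \left(-5\right) \right)} \right)}} = \frac{-2185 + 1316}{-4069 + \left(2 + 2 \cdot 1 \cdot 5 \left(-5\right)\right)} = - \frac{869}{-4069 + \left(2 + 2 \cdot 1 \left(-25\right)\right)} = - \frac{869}{-4069 + \left(2 - 50\right)} = - \frac{869}{-4069 - 48} = - \frac{869}{-4117} = \left(-869\right) \left(- \frac{1}{4117}\right) = \frac{869}{4117}$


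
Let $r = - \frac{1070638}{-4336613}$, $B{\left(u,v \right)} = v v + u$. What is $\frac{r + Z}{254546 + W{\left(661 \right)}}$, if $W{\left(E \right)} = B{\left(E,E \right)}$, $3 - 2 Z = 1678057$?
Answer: $- \frac{3638534324913}{3001491282464} \approx -1.2122$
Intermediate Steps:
$Z = -839027$ ($Z = \frac{3}{2} - \frac{1678057}{2} = -839027$)
$B{\left(u,v \right)} = u + v^{2}$ ($B{\left(u,v \right)} = v^{2} + u = u + v^{2}$)
$r = \frac{1070638}{4336613}$ ($r = \left(-1070638\right) \left(- \frac{1}{4336613}\right) = \frac{1070638}{4336613} \approx 0.24688$)
$W{\left(E \right)} = E + E^{2}$
$\frac{r + Z}{254546 + W{\left(661 \right)}} = \frac{\frac{1070638}{4336613} - 839027}{254546 + 661 \left(1 + 661\right)} = - \frac{3638534324913}{4336613 \left(254546 + 661 \cdot 662\right)} = - \frac{3638534324913}{4336613 \left(254546 + 437582\right)} = - \frac{3638534324913}{4336613 \cdot 692128} = \left(- \frac{3638534324913}{4336613}\right) \frac{1}{692128} = - \frac{3638534324913}{3001491282464}$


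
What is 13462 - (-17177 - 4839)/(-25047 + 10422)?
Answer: 196859734/14625 ≈ 13461.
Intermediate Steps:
13462 - (-17177 - 4839)/(-25047 + 10422) = 13462 - (-22016)/(-14625) = 13462 - (-22016)*(-1)/14625 = 13462 - 1*22016/14625 = 13462 - 22016/14625 = 196859734/14625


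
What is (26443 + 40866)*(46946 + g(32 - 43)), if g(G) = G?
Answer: 3159147915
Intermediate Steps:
(26443 + 40866)*(46946 + g(32 - 43)) = (26443 + 40866)*(46946 + (32 - 43)) = 67309*(46946 - 11) = 67309*46935 = 3159147915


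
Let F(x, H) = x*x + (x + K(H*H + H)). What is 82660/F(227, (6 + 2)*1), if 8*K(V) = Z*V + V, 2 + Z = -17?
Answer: 41330/25797 ≈ 1.6021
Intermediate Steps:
Z = -19 (Z = -2 - 17 = -19)
K(V) = -9*V/4 (K(V) = (-19*V + V)/8 = (-18*V)/8 = -9*V/4)
F(x, H) = x + x**2 - 9*H/4 - 9*H**2/4 (F(x, H) = x*x + (x - 9*(H*H + H)/4) = x**2 + (x - 9*(H**2 + H)/4) = x**2 + (x - 9*(H + H**2)/4) = x**2 + (x + (-9*H/4 - 9*H**2/4)) = x**2 + (x - 9*H/4 - 9*H**2/4) = x + x**2 - 9*H/4 - 9*H**2/4)
82660/F(227, (6 + 2)*1) = 82660/(227 + 227**2 - 9*(6 + 2)*1*(1 + (6 + 2)*1)/4) = 82660/(227 + 51529 - 9*8*1*(1 + 8*1)/4) = 82660/(227 + 51529 - 9/4*8*(1 + 8)) = 82660/(227 + 51529 - 9/4*8*9) = 82660/(227 + 51529 - 162) = 82660/51594 = 82660*(1/51594) = 41330/25797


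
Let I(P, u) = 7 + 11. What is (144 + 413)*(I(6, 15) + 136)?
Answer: 85778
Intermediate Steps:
I(P, u) = 18
(144 + 413)*(I(6, 15) + 136) = (144 + 413)*(18 + 136) = 557*154 = 85778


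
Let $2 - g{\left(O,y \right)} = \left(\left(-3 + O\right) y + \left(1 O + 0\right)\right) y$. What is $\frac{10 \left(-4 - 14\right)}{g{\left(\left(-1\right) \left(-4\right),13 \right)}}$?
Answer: $\frac{60}{73} \approx 0.82192$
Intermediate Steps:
$g{\left(O,y \right)} = 2 - y \left(O + y \left(-3 + O\right)\right)$ ($g{\left(O,y \right)} = 2 - \left(\left(-3 + O\right) y + \left(1 O + 0\right)\right) y = 2 - \left(y \left(-3 + O\right) + \left(O + 0\right)\right) y = 2 - \left(y \left(-3 + O\right) + O\right) y = 2 - \left(O + y \left(-3 + O\right)\right) y = 2 - y \left(O + y \left(-3 + O\right)\right)$)
$\frac{10 \left(-4 - 14\right)}{g{\left(\left(-1\right) \left(-4\right),13 \right)}} = \frac{10 \left(-4 - 14\right)}{2 + 3 \cdot 13^{2} - \left(-1\right) \left(-4\right) 13 - \left(-1\right) \left(-4\right) 13^{2}} = \frac{10 \left(-18\right)}{2 + 3 \cdot 169 - 4 \cdot 13 - 4 \cdot 169} = - \frac{180}{2 + 507 - 52 - 676} = - \frac{180}{-219} = \left(-180\right) \left(- \frac{1}{219}\right) = \frac{60}{73}$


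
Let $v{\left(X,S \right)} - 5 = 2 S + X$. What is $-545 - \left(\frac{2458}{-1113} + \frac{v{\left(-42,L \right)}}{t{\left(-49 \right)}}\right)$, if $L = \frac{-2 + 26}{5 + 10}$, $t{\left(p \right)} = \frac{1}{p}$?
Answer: $- \frac{12237388}{5565} \approx -2199.0$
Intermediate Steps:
$L = \frac{8}{5}$ ($L = \frac{24}{15} = 24 \cdot \frac{1}{15} = \frac{8}{5} \approx 1.6$)
$v{\left(X,S \right)} = 5 + X + 2 S$ ($v{\left(X,S \right)} = 5 + \left(2 S + X\right) = 5 + \left(X + 2 S\right) = 5 + X + 2 S$)
$-545 - \left(\frac{2458}{-1113} + \frac{v{\left(-42,L \right)}}{t{\left(-49 \right)}}\right) = -545 - \left(\frac{2458}{-1113} + \frac{5 - 42 + 2 \cdot \frac{8}{5}}{\frac{1}{-49}}\right) = -545 - \left(2458 \left(- \frac{1}{1113}\right) + \frac{5 - 42 + \frac{16}{5}}{- \frac{1}{49}}\right) = -545 - \left(- \frac{2458}{1113} - - \frac{8281}{5}\right) = -545 - \left(- \frac{2458}{1113} + \frac{8281}{5}\right) = -545 - \frac{9204463}{5565} = - \frac{12237388}{5565}$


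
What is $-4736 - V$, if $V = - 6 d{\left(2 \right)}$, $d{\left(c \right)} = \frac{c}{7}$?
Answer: $- \frac{33140}{7} \approx -4734.3$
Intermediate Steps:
$d{\left(c \right)} = \frac{c}{7}$ ($d{\left(c \right)} = c \frac{1}{7} = \frac{c}{7}$)
$V = - \frac{12}{7}$ ($V = - 6 \cdot \frac{1}{7} \cdot 2 = \left(-6\right) \frac{2}{7} = - \frac{12}{7} \approx -1.7143$)
$-4736 - V = -4736 - - \frac{12}{7} = -4736 + \frac{12}{7} = - \frac{33140}{7}$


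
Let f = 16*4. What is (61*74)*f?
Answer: 288896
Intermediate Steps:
f = 64
(61*74)*f = (61*74)*64 = 4514*64 = 288896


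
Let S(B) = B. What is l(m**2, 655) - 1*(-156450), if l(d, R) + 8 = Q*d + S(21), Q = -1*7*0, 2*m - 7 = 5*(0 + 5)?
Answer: 156463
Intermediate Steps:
m = 16 (m = 7/2 + (5*(0 + 5))/2 = 7/2 + (5*5)/2 = 7/2 + (1/2)*25 = 7/2 + 25/2 = 16)
Q = 0 (Q = -7*0 = 0)
l(d, R) = 13 (l(d, R) = -8 + (0*d + 21) = -8 + (0 + 21) = -8 + 21 = 13)
l(m**2, 655) - 1*(-156450) = 13 - 1*(-156450) = 13 + 156450 = 156463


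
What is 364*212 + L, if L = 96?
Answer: 77264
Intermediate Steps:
364*212 + L = 364*212 + 96 = 77168 + 96 = 77264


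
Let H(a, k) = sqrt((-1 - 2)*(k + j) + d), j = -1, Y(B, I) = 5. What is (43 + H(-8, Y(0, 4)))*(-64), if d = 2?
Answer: -2752 - 64*I*sqrt(10) ≈ -2752.0 - 202.39*I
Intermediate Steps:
H(a, k) = sqrt(5 - 3*k) (H(a, k) = sqrt((-1 - 2)*(k - 1) + 2) = sqrt(-3*(-1 + k) + 2) = sqrt((3 - 3*k) + 2) = sqrt(5 - 3*k))
(43 + H(-8, Y(0, 4)))*(-64) = (43 + sqrt(5 - 3*5))*(-64) = (43 + sqrt(5 - 15))*(-64) = (43 + sqrt(-10))*(-64) = (43 + I*sqrt(10))*(-64) = -2752 - 64*I*sqrt(10)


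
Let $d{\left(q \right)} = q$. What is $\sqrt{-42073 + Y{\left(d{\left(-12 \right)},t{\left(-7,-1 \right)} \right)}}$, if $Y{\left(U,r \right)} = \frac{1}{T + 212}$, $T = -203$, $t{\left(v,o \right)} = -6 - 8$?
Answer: $\frac{4 i \sqrt{23666}}{3} \approx 205.12 i$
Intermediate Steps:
$t{\left(v,o \right)} = -14$ ($t{\left(v,o \right)} = -6 - 8 = -14$)
$Y{\left(U,r \right)} = \frac{1}{9}$ ($Y{\left(U,r \right)} = \frac{1}{-203 + 212} = \frac{1}{9}$)
$\sqrt{-42073 + Y{\left(d{\left(-12 \right)},t{\left(-7,-1 \right)} \right)}} = \sqrt{-42073 + \frac{1}{9}} = \sqrt{- \frac{378656}{9}} = \frac{4 i \sqrt{23666}}{3}$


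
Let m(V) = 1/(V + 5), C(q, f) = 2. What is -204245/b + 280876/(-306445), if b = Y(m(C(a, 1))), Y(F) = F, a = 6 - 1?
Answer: -438129294051/306445 ≈ -1.4297e+6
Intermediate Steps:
a = 5
m(V) = 1/(5 + V)
b = ⅐ (b = 1/(5 + 2) = 1/7 = ⅐ ≈ 0.14286)
-204245/b + 280876/(-306445) = -204245/⅐ + 280876/(-306445) = -204245*7 + 280876*(-1/306445) = -1429715 - 280876/306445 = -438129294051/306445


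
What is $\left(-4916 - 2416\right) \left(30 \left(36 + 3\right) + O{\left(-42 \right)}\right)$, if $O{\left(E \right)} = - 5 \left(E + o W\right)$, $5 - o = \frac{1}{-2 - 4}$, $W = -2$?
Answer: $-10496980$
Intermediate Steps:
$o = \frac{31}{6}$ ($o = 5 - \frac{1}{-2 - 4} = 5 - \frac{1}{-6} = 5 - - \frac{1}{6} = 5 + \frac{1}{6} = \frac{31}{6} \approx 5.1667$)
$O{\left(E \right)} = \frac{155}{3} - 5 E$ ($O{\left(E \right)} = - 5 \left(E + \frac{31}{6} \left(-2\right)\right) = - 5 \left(E - \frac{31}{3}\right) = - 5 \left(- \frac{31}{3} + E\right) = \frac{155}{3} - 5 E$)
$\left(-4916 - 2416\right) \left(30 \left(36 + 3\right) + O{\left(-42 \right)}\right) = \left(-4916 - 2416\right) \left(30 \left(36 + 3\right) + \left(\frac{155}{3} - -210\right)\right) = - 7332 \left(30 \cdot 39 + \left(\frac{155}{3} + 210\right)\right) = - 7332 \left(1170 + \frac{785}{3}\right) = \left(-7332\right) \frac{4295}{3} = -10496980$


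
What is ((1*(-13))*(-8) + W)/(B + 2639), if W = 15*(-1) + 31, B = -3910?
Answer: -120/1271 ≈ -0.094414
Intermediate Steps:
W = 16 (W = -15 + 31 = 16)
((1*(-13))*(-8) + W)/(B + 2639) = ((1*(-13))*(-8) + 16)/(-3910 + 2639) = (-13*(-8) + 16)/(-1271) = (104 + 16)*(-1/1271) = 120*(-1/1271) = -120/1271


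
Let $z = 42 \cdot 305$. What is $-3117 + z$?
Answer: $9693$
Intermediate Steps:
$z = 12810$
$-3117 + z = -3117 + 12810 = 9693$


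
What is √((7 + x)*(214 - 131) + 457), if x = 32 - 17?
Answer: √2283 ≈ 47.781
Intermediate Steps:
x = 15
√((7 + x)*(214 - 131) + 457) = √((7 + 15)*(214 - 131) + 457) = √(22*83 + 457) = √(1826 + 457) = √2283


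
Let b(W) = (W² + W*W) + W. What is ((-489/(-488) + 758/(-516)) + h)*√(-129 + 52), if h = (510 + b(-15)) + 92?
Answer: 65251829*I*√77/62952 ≈ 9095.5*I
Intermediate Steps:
b(W) = W + 2*W² (b(W) = (W² + W²) + W = 2*W² + W = W + 2*W²)
h = 1037 (h = (510 - 15*(1 + 2*(-15))) + 92 = (510 - 15*(1 - 30)) + 92 = (510 - 15*(-29)) + 92 = (510 + 435) + 92 = 945 + 92 = 1037)
((-489/(-488) + 758/(-516)) + h)*√(-129 + 52) = ((-489/(-488) + 758/(-516)) + 1037)*√(-129 + 52) = ((-489*(-1/488) + 758*(-1/516)) + 1037)*√(-77) = ((489/488 - 379/258) + 1037)*(I*√77) = (-29395/62952 + 1037)*(I*√77) = 65251829*(I*√77)/62952 = 65251829*I*√77/62952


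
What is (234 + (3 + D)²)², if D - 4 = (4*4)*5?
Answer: 60886809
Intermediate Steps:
D = 84 (D = 4 + (4*4)*5 = 4 + 16*5 = 4 + 80 = 84)
(234 + (3 + D)²)² = (234 + (3 + 84)²)² = (234 + 87²)² = (234 + 7569)² = 7803² = 60886809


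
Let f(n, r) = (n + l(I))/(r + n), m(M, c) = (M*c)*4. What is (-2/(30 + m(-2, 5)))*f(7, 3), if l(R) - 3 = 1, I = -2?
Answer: 11/50 ≈ 0.22000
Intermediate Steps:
l(R) = 4 (l(R) = 3 + 1 = 4)
m(M, c) = 4*M*c
f(n, r) = (4 + n)/(n + r) (f(n, r) = (n + 4)/(r + n) = (4 + n)/(n + r))
(-2/(30 + m(-2, 5)))*f(7, 3) = (-2/(30 + 4*(-2)*5))*((4 + 7)/(7 + 3)) = (-2/(30 - 40))*(11/10) = (-2/(-10))*((⅒)*11) = -2*(-⅒)*(11/10) = (⅕)*(11/10) = 11/50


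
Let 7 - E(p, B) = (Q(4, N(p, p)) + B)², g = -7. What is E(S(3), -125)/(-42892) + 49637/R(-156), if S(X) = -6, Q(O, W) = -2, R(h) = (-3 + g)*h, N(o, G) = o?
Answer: 538545131/16727880 ≈ 32.194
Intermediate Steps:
R(h) = -10*h (R(h) = (-3 - 7)*h = -10*h)
E(p, B) = 7 - (-2 + B)²
E(S(3), -125)/(-42892) + 49637/R(-156) = (7 - (-2 - 125)²)/(-42892) + 49637/((-10*(-156))) = (7 - 1*(-127)²)*(-1/42892) + 49637/1560 = (7 - 1*16129)*(-1/42892) + 49637*(1/1560) = (7 - 16129)*(-1/42892) + 49637/1560 = -16122*(-1/42892) + 49637/1560 = 8061/21446 + 49637/1560 = 538545131/16727880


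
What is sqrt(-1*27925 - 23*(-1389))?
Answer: sqrt(4022) ≈ 63.419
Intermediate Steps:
sqrt(-1*27925 - 23*(-1389)) = sqrt(-27925 + 31947) = sqrt(4022)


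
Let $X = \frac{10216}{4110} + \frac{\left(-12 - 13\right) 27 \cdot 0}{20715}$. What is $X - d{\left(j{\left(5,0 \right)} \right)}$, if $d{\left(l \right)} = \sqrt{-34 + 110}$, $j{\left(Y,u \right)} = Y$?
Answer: $\frac{5108}{2055} - 2 \sqrt{19} \approx -6.2322$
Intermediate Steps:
$d{\left(l \right)} = 2 \sqrt{19}$ ($d{\left(l \right)} = \sqrt{76} = 2 \sqrt{19}$)
$X = \frac{5108}{2055}$ ($X = 10216 \cdot \frac{1}{4110} + \left(-12 - 13\right) 27 \cdot 0 \cdot \frac{1}{20715} = \frac{5108}{2055} + \left(-25\right) 27 \cdot 0 \cdot \frac{1}{20715} = \frac{5108}{2055} + \left(-675\right) 0 \cdot \frac{1}{20715} = \frac{5108}{2055} + 0 \cdot \frac{1}{20715} = \frac{5108}{2055} + 0 = \frac{5108}{2055} \approx 2.4856$)
$X - d{\left(j{\left(5,0 \right)} \right)} = \frac{5108}{2055} - 2 \sqrt{19}$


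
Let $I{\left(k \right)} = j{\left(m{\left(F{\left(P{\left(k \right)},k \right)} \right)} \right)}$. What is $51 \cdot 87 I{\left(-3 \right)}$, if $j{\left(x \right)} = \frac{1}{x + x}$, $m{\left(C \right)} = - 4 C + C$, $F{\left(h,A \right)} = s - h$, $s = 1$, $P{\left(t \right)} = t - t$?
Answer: $- \frac{1479}{2} \approx -739.5$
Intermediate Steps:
$P{\left(t \right)} = 0$
$F{\left(h,A \right)} = 1 - h$
$m{\left(C \right)} = - 3 C$
$j{\left(x \right)} = \frac{1}{2 x}$
$I{\left(k \right)} = - \frac{1}{6}$ ($I{\left(k \right)} = \frac{1}{2 \left(- 3 \left(1 - 0\right)\right)} = \frac{1}{2 \left(- 3 \left(1 + 0\right)\right)} = \frac{1}{2 \left(\left(-3\right) 1\right)} = \frac{1}{2 \left(-3\right)} = \frac{1}{2} \left(- \frac{1}{3}\right) = - \frac{1}{6}$)
$51 \cdot 87 I{\left(-3 \right)} = 51 \cdot 87 \left(- \frac{1}{6}\right) = 4437 \left(- \frac{1}{6}\right) = - \frac{1479}{2}$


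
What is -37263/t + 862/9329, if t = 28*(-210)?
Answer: 117565029/18284840 ≈ 6.4296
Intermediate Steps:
t = -5880
-37263/t + 862/9329 = -37263/(-5880) + 862/9329 = -37263*(-1/5880) + 862*(1/9329) = 12421/1960 + 862/9329 = 117565029/18284840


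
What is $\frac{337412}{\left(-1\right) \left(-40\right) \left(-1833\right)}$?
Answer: $- \frac{84353}{18330} \approx -4.6019$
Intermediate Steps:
$\frac{337412}{\left(-1\right) \left(-40\right) \left(-1833\right)} = \frac{337412}{40 \left(-1833\right)} = \frac{337412}{-73320} = 337412 \left(- \frac{1}{73320}\right) = - \frac{84353}{18330}$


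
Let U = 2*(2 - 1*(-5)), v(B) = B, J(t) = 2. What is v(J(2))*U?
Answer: 28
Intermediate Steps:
U = 14 (U = 2*(2 + 5) = 2*7 = 14)
v(J(2))*U = 2*14 = 28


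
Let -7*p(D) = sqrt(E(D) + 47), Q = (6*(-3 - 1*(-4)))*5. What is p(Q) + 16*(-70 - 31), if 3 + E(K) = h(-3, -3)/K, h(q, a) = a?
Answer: -1616 - sqrt(4390)/70 ≈ -1616.9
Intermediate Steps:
Q = 30 (Q = (6*(-3 + 4))*5 = (6*1)*5 = 6*5 = 30)
E(K) = -3 - 3/K
p(D) = -sqrt(44 - 3/D)/7 (p(D) = -sqrt((-3 - 3/D) + 47)/7 = -sqrt(44 - 3/D)/7)
p(Q) + 16*(-70 - 31) = -sqrt(44 - 3/30)/7 + 16*(-70 - 31) = -sqrt(44 - 3*1/30)/7 + 16*(-101) = -sqrt(44 - 1/10)/7 - 1616 = -sqrt(4390)/70 - 1616 = -1616 - sqrt(4390)/70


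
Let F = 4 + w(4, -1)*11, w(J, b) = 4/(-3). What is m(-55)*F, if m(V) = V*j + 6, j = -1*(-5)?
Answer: 8608/3 ≈ 2869.3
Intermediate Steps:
j = 5
w(J, b) = -4/3 (w(J, b) = 4*(-⅓) = -4/3)
m(V) = 6 + 5*V (m(V) = V*5 + 6 = 5*V + 6 = 6 + 5*V)
F = -32/3 (F = 4 - 4/3*11 = 4 - 44/3 = -32/3 ≈ -10.667)
m(-55)*F = (6 + 5*(-55))*(-32/3) = (6 - 275)*(-32/3) = -269*(-32/3) = 8608/3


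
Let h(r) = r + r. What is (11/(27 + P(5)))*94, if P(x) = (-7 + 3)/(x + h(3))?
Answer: 11374/293 ≈ 38.819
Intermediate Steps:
h(r) = 2*r
P(x) = -4/(6 + x) (P(x) = (-7 + 3)/(x + 2*3) = -4/(x + 6) = -4/(6 + x))
(11/(27 + P(5)))*94 = (11/(27 - 4/(6 + 5)))*94 = (11/(27 - 4/11))*94 = (11/(293/11))*94 = (11*(11/293))*94 = (121/293)*94 = 11374/293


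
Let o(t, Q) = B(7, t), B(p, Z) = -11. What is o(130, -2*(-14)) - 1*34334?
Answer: -34345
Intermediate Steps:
o(t, Q) = -11
o(130, -2*(-14)) - 1*34334 = -11 - 1*34334 = -11 - 34334 = -34345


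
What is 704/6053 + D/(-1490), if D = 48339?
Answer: -291547007/9018970 ≈ -32.326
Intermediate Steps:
704/6053 + D/(-1490) = 704/6053 + 48339/(-1490) = 704*(1/6053) + 48339*(-1/1490) = 704/6053 - 48339/1490 = -291547007/9018970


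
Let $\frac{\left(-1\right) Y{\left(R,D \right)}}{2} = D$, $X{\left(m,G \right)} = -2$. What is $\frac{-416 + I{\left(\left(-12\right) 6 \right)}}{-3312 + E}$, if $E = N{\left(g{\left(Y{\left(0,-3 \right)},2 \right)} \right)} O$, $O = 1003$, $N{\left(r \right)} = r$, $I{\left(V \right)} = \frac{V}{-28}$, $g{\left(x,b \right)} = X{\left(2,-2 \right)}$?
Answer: $\frac{1447}{18613} \approx 0.077741$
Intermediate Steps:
$Y{\left(R,D \right)} = - 2 D$
$g{\left(x,b \right)} = -2$
$I{\left(V \right)} = - \frac{V}{28}$ ($I{\left(V \right)} = V \left(- \frac{1}{28}\right) = - \frac{V}{28}$)
$E = -2006$ ($E = \left(-2\right) 1003 = -2006$)
$\frac{-416 + I{\left(\left(-12\right) 6 \right)}}{-3312 + E} = \frac{-416 - \frac{\left(-12\right) 6}{28}}{-3312 - 2006} = \frac{-416 - - \frac{18}{7}}{-5318} = \left(-416 + \frac{18}{7}\right) \left(- \frac{1}{5318}\right) = \left(- \frac{2894}{7}\right) \left(- \frac{1}{5318}\right) = \frac{1447}{18613}$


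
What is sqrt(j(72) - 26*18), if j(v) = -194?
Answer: I*sqrt(662) ≈ 25.729*I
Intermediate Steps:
sqrt(j(72) - 26*18) = sqrt(-194 - 26*18) = sqrt(-194 - 468) = sqrt(-662) = I*sqrt(662)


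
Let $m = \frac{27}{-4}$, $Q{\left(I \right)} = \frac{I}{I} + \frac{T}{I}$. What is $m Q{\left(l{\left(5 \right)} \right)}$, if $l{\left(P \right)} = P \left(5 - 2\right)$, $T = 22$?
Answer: $- \frac{333}{20} \approx -16.65$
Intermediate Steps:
$l{\left(P \right)} = 3 P$ ($l{\left(P \right)} = P 3 = 3 P$)
$Q{\left(I \right)} = 1 + \frac{22}{I}$ ($Q{\left(I \right)} = \frac{I}{I} + \frac{22}{I} = 1 + \frac{22}{I}$)
$m = - \frac{27}{4}$ ($m = 27 \left(- \frac{1}{4}\right) = - \frac{27}{4} \approx -6.75$)
$m Q{\left(l{\left(5 \right)} \right)} = - \frac{27 \frac{22 + 3 \cdot 5}{3 \cdot 5}}{4} = - \frac{27 \frac{22 + 15}{15}}{4} = - \frac{27 \cdot \frac{1}{15} \cdot 37}{4} = \left(- \frac{27}{4}\right) \frac{37}{15} = - \frac{333}{20}$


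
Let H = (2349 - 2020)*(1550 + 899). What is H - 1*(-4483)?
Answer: 810204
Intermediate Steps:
H = 805721 (H = 329*2449 = 805721)
H - 1*(-4483) = 805721 - 1*(-4483) = 805721 + 4483 = 810204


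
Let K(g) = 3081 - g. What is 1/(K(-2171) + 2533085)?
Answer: 1/2538337 ≈ 3.9396e-7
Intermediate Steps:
1/(K(-2171) + 2533085) = 1/((3081 - 1*(-2171)) + 2533085) = 1/((3081 + 2171) + 2533085) = 1/(5252 + 2533085) = 1/2538337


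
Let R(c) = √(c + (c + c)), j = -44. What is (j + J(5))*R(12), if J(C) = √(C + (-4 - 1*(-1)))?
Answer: -264 + 6*√2 ≈ -255.51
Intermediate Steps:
R(c) = √3*√c (R(c) = √(c + 2*c) = √(3*c) = √3*√c)
J(C) = √(-3 + C) (J(C) = √(C + (-4 + 1)) = √(C - 3) = √(-3 + C))
(j + J(5))*R(12) = (-44 + √(-3 + 5))*(√3*√12) = (-44 + √2)*(√3*(2*√3)) = (-44 + √2)*6 = -264 + 6*√2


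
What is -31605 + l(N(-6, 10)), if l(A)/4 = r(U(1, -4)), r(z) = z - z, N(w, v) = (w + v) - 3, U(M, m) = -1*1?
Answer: -31605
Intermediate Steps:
U(M, m) = -1
N(w, v) = -3 + v + w (N(w, v) = (v + w) - 3 = -3 + v + w)
r(z) = 0
l(A) = 0 (l(A) = 4*0 = 0)
-31605 + l(N(-6, 10)) = -31605 + 0 = -31605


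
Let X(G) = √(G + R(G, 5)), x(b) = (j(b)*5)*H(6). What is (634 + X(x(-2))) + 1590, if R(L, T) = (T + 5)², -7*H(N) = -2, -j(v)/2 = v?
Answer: 2224 + 2*√1295/7 ≈ 2234.3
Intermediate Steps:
j(v) = -2*v
H(N) = 2/7 (H(N) = -⅐*(-2) = 2/7)
x(b) = -20*b/7 (x(b) = (-2*b*5)*(2/7) = -10*b*(2/7) = -20*b/7)
R(L, T) = (5 + T)²
X(G) = √(100 + G) (X(G) = √(G + (5 + 5)²) = √(G + 10²) = √(G + 100) = √(100 + G))
(634 + X(x(-2))) + 1590 = (634 + √(100 - 20/7*(-2))) + 1590 = (634 + √(100 + 40/7)) + 1590 = (634 + √(740/7)) + 1590 = (634 + 2*√1295/7) + 1590 = 2224 + 2*√1295/7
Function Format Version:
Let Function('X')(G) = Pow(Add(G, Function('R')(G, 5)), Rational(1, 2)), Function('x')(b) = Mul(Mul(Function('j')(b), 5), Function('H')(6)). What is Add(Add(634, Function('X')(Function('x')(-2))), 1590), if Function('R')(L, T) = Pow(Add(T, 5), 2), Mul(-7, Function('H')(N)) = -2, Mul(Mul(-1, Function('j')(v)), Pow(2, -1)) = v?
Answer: Add(2224, Mul(Rational(2, 7), Pow(1295, Rational(1, 2)))) ≈ 2234.3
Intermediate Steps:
Function('j')(v) = Mul(-2, v)
Function('H')(N) = Rational(2, 7) (Function('H')(N) = Mul(Rational(-1, 7), -2) = Rational(2, 7))
Function('x')(b) = Mul(Rational(-20, 7), b) (Function('x')(b) = Mul(Mul(Mul(-2, b), 5), Rational(2, 7)) = Mul(Mul(-10, b), Rational(2, 7)) = Mul(Rational(-20, 7), b))
Function('R')(L, T) = Pow(Add(5, T), 2)
Function('X')(G) = Pow(Add(100, G), Rational(1, 2)) (Function('X')(G) = Pow(Add(G, Pow(Add(5, 5), 2)), Rational(1, 2)) = Pow(Add(G, Pow(10, 2)), Rational(1, 2)) = Pow(Add(G, 100), Rational(1, 2)) = Pow(Add(100, G), Rational(1, 2)))
Add(Add(634, Function('X')(Function('x')(-2))), 1590) = Add(Add(634, Pow(Add(100, Mul(Rational(-20, 7), -2)), Rational(1, 2))), 1590) = Add(Add(634, Pow(Add(100, Rational(40, 7)), Rational(1, 2))), 1590) = Add(Add(634, Pow(Rational(740, 7), Rational(1, 2))), 1590) = Add(Add(634, Mul(Rational(2, 7), Pow(1295, Rational(1, 2)))), 1590) = Add(2224, Mul(Rational(2, 7), Pow(1295, Rational(1, 2))))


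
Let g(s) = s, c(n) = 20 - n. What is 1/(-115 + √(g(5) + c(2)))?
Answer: -5/574 - √23/13202 ≈ -0.0090741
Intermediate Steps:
1/(-115 + √(g(5) + c(2))) = 1/(-115 + √(5 + (20 - 1*2))) = 1/(-115 + √(5 + (20 - 2))) = 1/(-115 + √(5 + 18)) = 1/(-115 + √23)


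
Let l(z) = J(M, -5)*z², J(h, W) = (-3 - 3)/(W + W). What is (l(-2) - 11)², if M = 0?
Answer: 1849/25 ≈ 73.960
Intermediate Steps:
J(h, W) = -3/W (J(h, W) = -6*1/(2*W) = -3/W)
l(z) = 3*z²/5 (l(z) = (-3/(-5))*z² = (-3*(-⅕))*z² = 3*z²/5)
(l(-2) - 11)² = ((⅗)*(-2)² - 11)² = ((⅗)*4 - 11)² = (12/5 - 11)² = (-43/5)² = 1849/25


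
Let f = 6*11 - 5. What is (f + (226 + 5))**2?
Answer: 85264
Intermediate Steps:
f = 61 (f = 66 - 5 = 61)
(f + (226 + 5))**2 = (61 + (226 + 5))**2 = (61 + 231)**2 = 292**2 = 85264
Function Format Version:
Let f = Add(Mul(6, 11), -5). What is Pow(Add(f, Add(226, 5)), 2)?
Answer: 85264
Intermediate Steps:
f = 61 (f = Add(66, -5) = 61)
Pow(Add(f, Add(226, 5)), 2) = Pow(Add(61, Add(226, 5)), 2) = Pow(Add(61, 231), 2) = Pow(292, 2) = 85264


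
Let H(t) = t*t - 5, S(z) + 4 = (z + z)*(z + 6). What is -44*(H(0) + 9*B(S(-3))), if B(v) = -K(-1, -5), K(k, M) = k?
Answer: -176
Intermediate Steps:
S(z) = -4 + 2*z*(6 + z) (S(z) = -4 + (z + z)*(z + 6) = -4 + (2*z)*(6 + z) = -4 + 2*z*(6 + z))
B(v) = 1 (B(v) = -1*(-1) = 1)
H(t) = -5 + t² (H(t) = t² - 5 = -5 + t²)
-44*(H(0) + 9*B(S(-3))) = -44*((-5 + 0²) + 9*1) = -44*((-5 + 0) + 9) = -44*(-5 + 9) = -44*4 = -176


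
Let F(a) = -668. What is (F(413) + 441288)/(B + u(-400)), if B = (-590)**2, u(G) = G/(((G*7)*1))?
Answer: 3084340/2436701 ≈ 1.2658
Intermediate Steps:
u(G) = 1/7 (u(G) = G/(((7*G)*1)) = G/((7*G)) = G*(1/(7*G)) = 1/7)
B = 348100
(F(413) + 441288)/(B + u(-400)) = (-668 + 441288)/(348100 + 1/7) = 440620/(2436701/7) = 440620*(7/2436701) = 3084340/2436701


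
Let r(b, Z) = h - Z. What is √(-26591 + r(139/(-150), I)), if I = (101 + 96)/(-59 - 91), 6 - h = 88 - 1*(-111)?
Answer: I*√24104418/30 ≈ 163.65*I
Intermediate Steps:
h = -193 (h = 6 - (88 - 1*(-111)) = 6 - (88 + 111) = 6 - 1*199 = 6 - 199 = -193)
I = -197/150 (I = 197/(-150) = 197*(-1/150) = -197/150 ≈ -1.3133)
r(b, Z) = -193 - Z
√(-26591 + r(139/(-150), I)) = √(-26591 + (-193 - 1*(-197/150))) = √(-26591 + (-193 + 197/150)) = √(-26591 - 28753/150) = √(-4017403/150) = I*√24104418/30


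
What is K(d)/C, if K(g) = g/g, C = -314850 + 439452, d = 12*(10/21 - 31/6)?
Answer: 1/124602 ≈ 8.0256e-6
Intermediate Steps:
d = -394/7 (d = 12*(10*(1/21) - 31*1/6) = 12*(10/21 - 31/6) = 12*(-197/42) = -394/7 ≈ -56.286)
C = 124602
K(g) = 1
K(d)/C = 1/124602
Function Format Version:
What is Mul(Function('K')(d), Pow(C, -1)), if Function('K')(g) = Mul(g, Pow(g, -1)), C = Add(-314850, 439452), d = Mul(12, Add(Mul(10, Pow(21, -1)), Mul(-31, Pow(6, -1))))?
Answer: Rational(1, 124602) ≈ 8.0256e-6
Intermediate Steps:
d = Rational(-394, 7) (d = Mul(12, Add(Mul(10, Rational(1, 21)), Mul(-31, Rational(1, 6)))) = Mul(12, Add(Rational(10, 21), Rational(-31, 6))) = Mul(12, Rational(-197, 42)) = Rational(-394, 7) ≈ -56.286)
C = 124602
Function('K')(g) = 1
Mul(Function('K')(d), Pow(C, -1)) = Mul(1, Pow(124602, -1)) = Mul(1, Rational(1, 124602)) = Rational(1, 124602)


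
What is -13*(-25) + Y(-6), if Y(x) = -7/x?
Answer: 1957/6 ≈ 326.17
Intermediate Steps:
-13*(-25) + Y(-6) = -13*(-25) - 7/(-6) = 325 - 7*(-⅙) = 325 + 7/6 = 1957/6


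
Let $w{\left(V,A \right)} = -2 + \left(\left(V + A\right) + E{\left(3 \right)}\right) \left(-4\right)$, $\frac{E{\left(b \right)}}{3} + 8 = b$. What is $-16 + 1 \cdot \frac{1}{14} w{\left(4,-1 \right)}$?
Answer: $- \frac{89}{7} \approx -12.714$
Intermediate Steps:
$E{\left(b \right)} = -24 + 3 b$
$w{\left(V,A \right)} = 58 - 4 A - 4 V$ ($w{\left(V,A \right)} = -2 + \left(\left(V + A\right) + \left(-24 + 3 \cdot 3\right)\right) \left(-4\right) = -2 + \left(\left(A + V\right) + \left(-24 + 9\right)\right) \left(-4\right) = -2 + \left(\left(A + V\right) - 15\right) \left(-4\right) = -2 + \left(-15 + A + V\right) \left(-4\right) = -2 - \left(-60 + 4 A + 4 V\right) = 58 - 4 A - 4 V$)
$-16 + 1 \cdot \frac{1}{14} w{\left(4,-1 \right)} = -16 + 1 \cdot \frac{1}{14} \left(58 - -4 - 16\right) = -16 + 1 \cdot \frac{1}{14} \left(58 + 4 - 16\right) = -16 + \frac{1}{14} \cdot 46 = -16 + \frac{23}{7} = - \frac{89}{7}$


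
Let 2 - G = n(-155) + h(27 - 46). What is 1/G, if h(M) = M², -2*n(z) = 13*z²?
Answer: 2/311607 ≈ 6.4183e-6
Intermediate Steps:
n(z) = -13*z²/2
G = 311607/2 (G = 2 - (-13/2*(-155)² + (27 - 46)²) = 2 - (-13/2*24025 + (-19)²) = 2 - (-312325/2 + 361) = 2 - 1*(-311603/2) = 2 + 311603/2 = 311607/2 ≈ 1.5580e+5)
1/G = 1/(311607/2) = 2/311607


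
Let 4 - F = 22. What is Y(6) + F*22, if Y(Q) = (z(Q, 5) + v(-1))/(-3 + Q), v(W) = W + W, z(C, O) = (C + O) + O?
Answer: -1174/3 ≈ -391.33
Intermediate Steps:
z(C, O) = C + 2*O
F = -18 (F = 4 - 1*22 = 4 - 22 = -18)
v(W) = 2*W
Y(Q) = (8 + Q)/(-3 + Q) (Y(Q) = ((Q + 2*5) + 2*(-1))/(-3 + Q) = ((Q + 10) - 2)/(-3 + Q) = ((10 + Q) - 2)/(-3 + Q) = (8 + Q)/(-3 + Q))
Y(6) + F*22 = (8 + 6)/(-3 + 6) - 18*22 = 14/3 - 396 = -1174/3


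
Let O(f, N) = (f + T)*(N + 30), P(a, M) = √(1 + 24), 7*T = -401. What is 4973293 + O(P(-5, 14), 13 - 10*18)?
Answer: 34863193/7 ≈ 4.9805e+6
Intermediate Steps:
T = -401/7 (T = (⅐)*(-401) = -401/7 ≈ -57.286)
P(a, M) = 5 (P(a, M) = √25 = 5)
O(f, N) = (30 + N)*(-401/7 + f) (O(f, N) = (f - 401/7)*(N + 30) = (-401/7 + f)*(30 + N) = (30 + N)*(-401/7 + f))
4973293 + O(P(-5, 14), 13 - 10*18) = 4973293 + (-12030/7 + 30*5 - 401*(13 - 10*18)/7 + (13 - 10*18)*5) = 4973293 + (-12030/7 + 150 - 401*(13 - 180)/7 + (13 - 180)*5) = 4973293 + (-12030/7 + 150 - 401/7*(-167) - 167*5) = 4973293 + (-12030/7 + 150 + 66967/7 - 835) = 4973293 + 50142/7 = 34863193/7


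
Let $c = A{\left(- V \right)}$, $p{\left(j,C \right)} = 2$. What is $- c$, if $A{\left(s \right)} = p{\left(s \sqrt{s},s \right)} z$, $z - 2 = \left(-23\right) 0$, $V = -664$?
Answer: $-4$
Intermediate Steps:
$z = 2$ ($z = 2 - 0 = 2 + 0 = 2$)
$A{\left(s \right)} = 4$ ($A{\left(s \right)} = 2 \cdot 2 = 4$)
$c = 4$
$- c = \left(-1\right) 4 = -4$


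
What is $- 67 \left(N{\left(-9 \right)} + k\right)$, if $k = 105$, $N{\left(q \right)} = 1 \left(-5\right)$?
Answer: $-6700$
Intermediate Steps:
$N{\left(q \right)} = -5$
$- 67 \left(N{\left(-9 \right)} + k\right) = - 67 \left(-5 + 105\right) = \left(-67\right) 100 = -6700$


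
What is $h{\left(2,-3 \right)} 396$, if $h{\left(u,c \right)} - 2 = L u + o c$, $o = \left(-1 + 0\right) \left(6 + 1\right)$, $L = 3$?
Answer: $11484$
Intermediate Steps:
$o = -7$ ($o = \left(-1\right) 7 = -7$)
$h{\left(u,c \right)} = 2 - 7 c + 3 u$ ($h{\left(u,c \right)} = 2 - \left(- 3 u + 7 c\right) = 2 - 7 c + 3 u$)
$h{\left(2,-3 \right)} 396 = \left(2 - -21 + 3 \cdot 2\right) 396 = \left(2 + 21 + 6\right) 396 = 29 \cdot 396 = 11484$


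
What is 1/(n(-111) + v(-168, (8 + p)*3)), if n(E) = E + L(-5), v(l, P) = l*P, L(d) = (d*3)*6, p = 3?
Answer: -1/5745 ≈ -0.00017406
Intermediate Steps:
L(d) = 18*d (L(d) = (3*d)*6 = 18*d)
v(l, P) = P*l
n(E) = -90 + E (n(E) = E + 18*(-5) = E - 90 = -90 + E)
1/(n(-111) + v(-168, (8 + p)*3)) = 1/((-90 - 111) + ((8 + 3)*3)*(-168)) = 1/(-201 + (11*3)*(-168)) = 1/(-201 + 33*(-168)) = 1/(-201 - 5544) = 1/(-5745) = -1/5745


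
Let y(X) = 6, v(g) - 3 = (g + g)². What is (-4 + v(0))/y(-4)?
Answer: -⅙ ≈ -0.16667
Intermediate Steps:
v(g) = 3 + 4*g² (v(g) = 3 + (g + g)² = 3 + (2*g)² = 3 + 4*g²)
(-4 + v(0))/y(-4) = (-4 + (3 + 4*0²))/6 = (-4 + (3 + 4*0))*(⅙) = (-4 + (3 + 0))*(⅙) = (-4 + 3)*(⅙) = -1*⅙ = -⅙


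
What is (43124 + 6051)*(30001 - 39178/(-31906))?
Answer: 3362344432550/2279 ≈ 1.4754e+9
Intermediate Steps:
(43124 + 6051)*(30001 - 39178/(-31906)) = 49175*(30001 - 39178*(-1/31906)) = 49175*(30001 + 19589/15953) = 49175*(478625542/15953) = 3362344432550/2279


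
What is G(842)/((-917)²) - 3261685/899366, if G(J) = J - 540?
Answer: -2742443429433/756266976374 ≈ -3.6263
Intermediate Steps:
G(J) = -540 + J
G(842)/((-917)²) - 3261685/899366 = (-540 + 842)/((-917)²) - 3261685/899366 = 302/840889 - 3261685*1/899366 = 302*(1/840889) - 3261685/899366 = 302/840889 - 3261685/899366 = -2742443429433/756266976374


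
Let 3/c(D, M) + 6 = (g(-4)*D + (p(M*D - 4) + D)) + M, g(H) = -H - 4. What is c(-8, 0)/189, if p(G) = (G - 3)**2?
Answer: 1/2205 ≈ 0.00045351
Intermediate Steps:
g(H) = -4 - H
p(G) = (-3 + G)**2
c(D, M) = 3/(-6 + D + M + (-7 + D*M)**2) (c(D, M) = 3/(-6 + (((-4 - 1*(-4))*D + ((-3 + (M*D - 4))**2 + D)) + M)) = 3/(-6 + (((-4 + 4)*D + ((-3 + (D*M - 4))**2 + D)) + M)) = 3/(-6 + ((0*D + ((-3 + (-4 + D*M))**2 + D)) + M)) = 3/(-6 + ((0 + ((-7 + D*M)**2 + D)) + M)) = 3/(-6 + ((0 + (D + (-7 + D*M)**2)) + M)) = 3/(-6 + ((D + (-7 + D*M)**2) + M)) = 3/(-6 + (D + M + (-7 + D*M)**2)) = 3/(-6 + D + M + (-7 + D*M)**2))
c(-8, 0)/189 = (3/(-6 - 8 + 0 + (-7 - 8*0)**2))/189 = (3/(-6 - 8 + 0 + (-7 + 0)**2))*(1/189) = (3/(-6 - 8 + 0 + (-7)**2))*(1/189) = (3/(-6 - 8 + 0 + 49))*(1/189) = (3/35)*(1/189) = 1/2205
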